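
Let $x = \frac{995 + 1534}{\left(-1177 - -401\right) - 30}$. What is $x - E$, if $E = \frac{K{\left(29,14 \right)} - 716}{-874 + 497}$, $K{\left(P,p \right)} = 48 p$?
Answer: $- \frac{76069}{23374} \approx -3.2544$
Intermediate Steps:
$E = \frac{44}{377}$ ($E = \frac{48 \cdot 14 - 716}{-874 + 497} = \frac{672 - 716}{-377} = \left(-44\right) \left(- \frac{1}{377}\right) = \frac{44}{377} \approx 0.11671$)
$x = - \frac{2529}{806}$ ($x = \frac{2529}{\left(-1177 + 401\right) - 30} = \frac{2529}{-776 - 30} = \frac{2529}{-806} = 2529 \left(- \frac{1}{806}\right) = - \frac{2529}{806} \approx -3.1377$)
$x - E = - \frac{2529}{806} - \frac{44}{377} = - \frac{76069}{23374}$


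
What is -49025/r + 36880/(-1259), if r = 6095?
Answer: -1081155/28957 ≈ -37.337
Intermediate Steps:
-49025/r + 36880/(-1259) = -49025/6095 + 36880/(-1259) = -49025*1/6095 + 36880*(-1/1259) = -185/23 - 36880/1259 = -1081155/28957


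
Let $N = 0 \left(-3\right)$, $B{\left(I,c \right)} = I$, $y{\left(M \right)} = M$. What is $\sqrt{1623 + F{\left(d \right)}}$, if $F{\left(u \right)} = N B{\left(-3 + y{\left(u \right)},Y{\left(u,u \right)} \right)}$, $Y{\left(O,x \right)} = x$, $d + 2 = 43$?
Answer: $\sqrt{1623} \approx 40.286$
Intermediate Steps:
$d = 41$ ($d = -2 + 43 = 41$)
$N = 0$
$F{\left(u \right)} = 0$ ($F{\left(u \right)} = 0 \left(-3 + u\right) = 0$)
$\sqrt{1623 + F{\left(d \right)}} = \sqrt{1623 + 0} = \sqrt{1623}$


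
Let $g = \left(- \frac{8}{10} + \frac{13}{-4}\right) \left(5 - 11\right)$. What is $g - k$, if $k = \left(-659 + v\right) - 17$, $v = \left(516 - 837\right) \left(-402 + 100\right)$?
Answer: $- \frac{962417}{10} \approx -96242.0$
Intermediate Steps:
$v = 96942$ ($v = \left(-321\right) \left(-302\right) = 96942$)
$g = \frac{243}{10}$ ($g = \left(\left(-8\right) \frac{1}{10} + 13 \left(- \frac{1}{4}\right)\right) \left(-6\right) = \left(- \frac{4}{5} - \frac{13}{4}\right) \left(-6\right) = \left(- \frac{81}{20}\right) \left(-6\right) = \frac{243}{10} \approx 24.3$)
$k = 96266$ ($k = \left(-659 + 96942\right) - 17 = 96283 - 17 = 96266$)
$g - k = \frac{243}{10} - 96266 = - \frac{962417}{10}$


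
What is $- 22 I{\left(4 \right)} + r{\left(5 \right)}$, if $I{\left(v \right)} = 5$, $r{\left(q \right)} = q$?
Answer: $-105$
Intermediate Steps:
$- 22 I{\left(4 \right)} + r{\left(5 \right)} = \left(-22\right) 5 + 5 = -110 + 5 = -105$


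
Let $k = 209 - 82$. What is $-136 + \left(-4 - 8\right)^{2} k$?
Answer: $18152$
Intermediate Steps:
$k = 127$ ($k = 209 - 82 = 127$)
$-136 + \left(-4 - 8\right)^{2} k = -136 + \left(-4 - 8\right)^{2} \cdot 127 = -136 + \left(-12\right)^{2} \cdot 127 = -136 + 144 \cdot 127 = -136 + 18288 = 18152$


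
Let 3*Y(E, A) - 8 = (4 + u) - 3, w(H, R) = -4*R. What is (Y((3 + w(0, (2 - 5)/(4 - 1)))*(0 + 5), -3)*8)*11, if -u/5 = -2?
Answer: 1672/3 ≈ 557.33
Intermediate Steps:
u = 10 (u = -5*(-2) = 10)
Y(E, A) = 19/3 (Y(E, A) = 8/3 + ((4 + 10) - 3)/3 = 8/3 + (14 - 3)/3 = 8/3 + (⅓)*11 = 8/3 + 11/3 = 19/3)
(Y((3 + w(0, (2 - 5)/(4 - 1)))*(0 + 5), -3)*8)*11 = ((19/3)*8)*11 = (152/3)*11 = 1672/3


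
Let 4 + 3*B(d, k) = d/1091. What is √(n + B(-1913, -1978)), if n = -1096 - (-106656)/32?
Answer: 4*√1496461422/3273 ≈ 47.277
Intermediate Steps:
B(d, k) = -4/3 + d/3273 (B(d, k) = -4/3 + (d/1091)/3 = -4/3 + d/3273)
n = 2237 (n = -1096 - (-106656)/32 = -1096 - 101*(-33) = -1096 + 3333 = 2237)
√(n + B(-1913, -1978)) = √(2237 + (-4/3 + (1/3273)*(-1913))) = √(2237 + (-4/3 - 1913/3273)) = √(2237 - 6277/3273) = √(7315424/3273) = 4*√1496461422/3273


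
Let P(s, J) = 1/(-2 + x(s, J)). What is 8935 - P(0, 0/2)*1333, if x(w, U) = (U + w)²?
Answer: 19203/2 ≈ 9601.5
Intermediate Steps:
P(s, J) = 1/(-2 + (J + s)²)
8935 - P(0, 0/2)*1333 = 8935 - 1333/(-2 + (0/2 + 0)²) = 8935 - 1333/(-2 + (0*(½) + 0)²) = 8935 - 1333/(-2 + (0 + 0)²) = 8935 - 1333/(-2 + 0²) = 8935 - 1333/(-2 + 0) = 8935 - 1333/(-2) = 8935 - (-1)*1333/2 = 8935 - 1*(-1333/2) = 8935 + 1333/2 = 19203/2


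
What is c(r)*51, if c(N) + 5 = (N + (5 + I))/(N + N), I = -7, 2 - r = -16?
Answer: -697/3 ≈ -232.33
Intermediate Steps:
r = 18 (r = 2 - 1*(-16) = 2 + 16 = 18)
c(N) = -5 + (-2 + N)/(2*N) (c(N) = -5 + (N + (5 - 7))/(N + N) = -5 + (N - 2)/((2*N)) = -5 + (-2 + N)*(1/(2*N)) = -5 + (-2 + N)/(2*N))
c(r)*51 = (-9/2 - 1/18)*51 = -41/9*51 = -697/3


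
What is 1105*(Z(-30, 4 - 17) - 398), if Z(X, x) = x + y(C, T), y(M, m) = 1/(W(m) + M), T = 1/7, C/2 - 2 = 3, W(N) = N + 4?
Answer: -44953610/99 ≈ -4.5408e+5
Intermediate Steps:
W(N) = 4 + N
C = 10 (C = 4 + 2*3 = 4 + 6 = 10)
T = ⅐ ≈ 0.14286
y(M, m) = 1/(4 + M + m) (y(M, m) = 1/((4 + m) + M) = 1/(4 + M + m))
Z(X, x) = 7/99 + x (Z(X, x) = x + 1/(4 + 10 + ⅐) = x + 1/(99/7) = x + 7/99 = 7/99 + x)
1105*(Z(-30, 4 - 17) - 398) = 1105*((7/99 + (4 - 17)) - 398) = 1105*((7/99 - 13) - 398) = 1105*(-1280/99 - 398) = 1105*(-40682/99) = -44953610/99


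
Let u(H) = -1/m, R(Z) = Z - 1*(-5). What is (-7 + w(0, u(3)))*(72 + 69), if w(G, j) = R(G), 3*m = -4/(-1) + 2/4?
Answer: -282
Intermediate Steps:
R(Z) = 5 + Z (R(Z) = Z + 5 = 5 + Z)
m = 3/2 (m = (-4/(-1) + 2/4)/3 = (-4*(-1) + 2*(¼))/3 = (4 + ½)/3 = (⅓)*(9/2) = 3/2 ≈ 1.5000)
u(H) = -⅔ (u(H) = -1/3/2 = -1*⅔ = -⅔)
w(G, j) = 5 + G
(-7 + w(0, u(3)))*(72 + 69) = (-7 + (5 + 0))*(72 + 69) = (-7 + 5)*141 = -2*141 = -282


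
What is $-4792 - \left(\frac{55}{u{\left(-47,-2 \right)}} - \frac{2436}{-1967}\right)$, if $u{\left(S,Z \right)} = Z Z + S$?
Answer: $- \frac{57901245}{12083} \approx -4792.0$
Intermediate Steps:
$u{\left(S,Z \right)} = S + Z^{2}$ ($u{\left(S,Z \right)} = Z^{2} + S = S + Z^{2}$)
$-4792 - \left(\frac{55}{u{\left(-47,-2 \right)}} - \frac{2436}{-1967}\right) = -4792 - \left(\frac{55}{-47 + \left(-2\right)^{2}} - \frac{2436}{-1967}\right) = -4792 - \left(\frac{55}{-47 + 4} - - \frac{348}{281}\right) = -4792 - \left(\frac{55}{-43} + \frac{348}{281}\right) = -4792 - \left(55 \left(- \frac{1}{43}\right) + \frac{348}{281}\right) = -4792 - \left(- \frac{55}{43} + \frac{348}{281}\right) = -4792 - - \frac{491}{12083} = -4792 + \frac{491}{12083} = - \frac{57901245}{12083}$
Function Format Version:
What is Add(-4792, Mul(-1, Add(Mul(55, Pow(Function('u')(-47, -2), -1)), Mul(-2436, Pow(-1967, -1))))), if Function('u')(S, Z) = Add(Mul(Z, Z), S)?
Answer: Rational(-57901245, 12083) ≈ -4792.0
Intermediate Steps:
Function('u')(S, Z) = Add(S, Pow(Z, 2)) (Function('u')(S, Z) = Add(Pow(Z, 2), S) = Add(S, Pow(Z, 2)))
Add(-4792, Mul(-1, Add(Mul(55, Pow(Function('u')(-47, -2), -1)), Mul(-2436, Pow(-1967, -1))))) = Add(-4792, Mul(-1, Add(Mul(55, Pow(Add(-47, Pow(-2, 2)), -1)), Mul(-2436, Pow(-1967, -1))))) = Add(-4792, Mul(-1, Add(Mul(55, Pow(Add(-47, 4), -1)), Mul(-2436, Rational(-1, 1967))))) = Add(-4792, Mul(-1, Add(Mul(55, Pow(-43, -1)), Rational(348, 281)))) = Add(-4792, Mul(-1, Add(Mul(55, Rational(-1, 43)), Rational(348, 281)))) = Add(-4792, Mul(-1, Add(Rational(-55, 43), Rational(348, 281)))) = Add(-4792, Mul(-1, Rational(-491, 12083))) = Add(-4792, Rational(491, 12083)) = Rational(-57901245, 12083)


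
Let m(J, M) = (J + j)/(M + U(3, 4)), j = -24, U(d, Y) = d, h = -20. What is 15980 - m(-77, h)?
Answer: 271559/17 ≈ 15974.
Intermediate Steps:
m(J, M) = (-24 + J)/(3 + M) (m(J, M) = (J - 24)/(M + 3) = (-24 + J)/(3 + M))
15980 - m(-77, h) = 15980 - (-24 - 77)/(3 - 20) = 15980 - (-101)/(-17) = 15980 - (-1)*(-101)/17 = 15980 - 1*101/17 = 15980 - 101/17 = 271559/17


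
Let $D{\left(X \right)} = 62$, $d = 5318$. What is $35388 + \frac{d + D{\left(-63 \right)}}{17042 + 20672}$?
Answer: $\frac{667314206}{18857} \approx 35388.0$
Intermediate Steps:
$35388 + \frac{d + D{\left(-63 \right)}}{17042 + 20672} = 35388 + \frac{5318 + 62}{17042 + 20672} = 35388 + \frac{5380}{37714} = 35388 + 5380 \cdot \frac{1}{37714} = 35388 + \frac{2690}{18857} = \frac{667314206}{18857}$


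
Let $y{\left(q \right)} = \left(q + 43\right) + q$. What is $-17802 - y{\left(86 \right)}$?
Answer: $-18017$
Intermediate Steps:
$y{\left(q \right)} = 43 + 2 q$ ($y{\left(q \right)} = \left(43 + q\right) + q = 43 + 2 q$)
$-17802 - y{\left(86 \right)} = -17802 - \left(43 + 2 \cdot 86\right) = -17802 - \left(43 + 172\right) = -17802 - 215 = -18017$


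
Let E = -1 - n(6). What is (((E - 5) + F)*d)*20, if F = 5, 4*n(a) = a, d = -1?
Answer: 50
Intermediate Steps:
n(a) = a/4
E = -5/2 (E = -1 - 6/4 = -1 - 1*3/2 = -1 - 3/2 = -5/2 ≈ -2.5000)
(((E - 5) + F)*d)*20 = (((-5/2 - 5) + 5)*(-1))*20 = ((-15/2 + 5)*(-1))*20 = -5/2*(-1)*20 = (5/2)*20 = 50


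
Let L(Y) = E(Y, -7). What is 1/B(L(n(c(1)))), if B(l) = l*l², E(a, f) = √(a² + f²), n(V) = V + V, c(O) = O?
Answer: √53/2809 ≈ 0.0025917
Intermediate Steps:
n(V) = 2*V
L(Y) = √(49 + Y²) (L(Y) = √(Y² + (-7)²) = √(Y² + 49) = √(49 + Y²))
B(l) = l³
1/B(L(n(c(1)))) = 1/((√(49 + (2*1)²))³) = 1/((√(49 + 2²))³) = 1/((√(49 + 4))³) = 1/((√53)³) = 1/(53*√53) = √53/2809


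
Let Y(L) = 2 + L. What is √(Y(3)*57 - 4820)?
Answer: I*√4535 ≈ 67.342*I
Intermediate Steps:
√(Y(3)*57 - 4820) = √((2 + 3)*57 - 4820) = √(5*57 - 4820) = √(285 - 4820) = √(-4535) = I*√4535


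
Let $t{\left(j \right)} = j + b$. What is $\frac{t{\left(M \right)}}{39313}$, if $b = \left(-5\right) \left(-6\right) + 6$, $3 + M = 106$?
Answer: $\frac{139}{39313} \approx 0.0035357$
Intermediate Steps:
$M = 103$ ($M = -3 + 106 = 103$)
$b = 36$ ($b = 30 + 6 = 36$)
$t{\left(j \right)} = 36 + j$ ($t{\left(j \right)} = j + 36 = 36 + j$)
$\frac{t{\left(M \right)}}{39313} = \frac{36 + 103}{39313} = 139 \cdot \frac{1}{39313} = \frac{139}{39313}$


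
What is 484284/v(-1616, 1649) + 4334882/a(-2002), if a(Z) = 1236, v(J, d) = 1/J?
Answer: -483646451951/618 ≈ -7.8260e+8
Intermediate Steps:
484284/v(-1616, 1649) + 4334882/a(-2002) = 484284/(1/(-1616)) + 4334882/1236 = 484284/(-1/1616) + 4334882*(1/1236) = 484284*(-1616) + 2167441/618 = -782602944 + 2167441/618 = -483646451951/618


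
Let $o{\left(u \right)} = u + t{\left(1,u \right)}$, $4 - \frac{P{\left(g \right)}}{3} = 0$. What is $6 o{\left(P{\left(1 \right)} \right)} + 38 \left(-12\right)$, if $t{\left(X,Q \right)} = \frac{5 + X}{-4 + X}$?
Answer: $-396$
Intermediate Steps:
$t{\left(X,Q \right)} = \frac{5 + X}{-4 + X}$
$P{\left(g \right)} = 12$ ($P{\left(g \right)} = 12 - 0 = 12 + 0 = 12$)
$o{\left(u \right)} = -2 + u$ ($o{\left(u \right)} = u + \frac{5 + 1}{-4 + 1} = u + \frac{1}{-3} \cdot 6 = u - 2 = -2 + u$)
$6 o{\left(P{\left(1 \right)} \right)} + 38 \left(-12\right) = 6 \left(-2 + 12\right) + 38 \left(-12\right) = 6 \cdot 10 - 456 = 60 - 456 = -396$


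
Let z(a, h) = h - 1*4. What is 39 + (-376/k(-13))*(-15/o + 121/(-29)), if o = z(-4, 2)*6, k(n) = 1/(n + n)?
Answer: -827385/29 ≈ -28531.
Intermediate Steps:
z(a, h) = -4 + h (z(a, h) = h - 4 = -4 + h)
k(n) = 1/(2*n)
o = -12 (o = (-4 + 2)*6 = -2*6 = -12)
39 + (-376/k(-13))*(-15/o + 121/(-29)) = 39 + (-376/((1/2)/(-13)))*(-15/(-12) + 121/(-29)) = 39 + (-376/((1/2)*(-1/13)))*(-15*(-1/12) + 121*(-1/29)) = 39 + (-376/(-1/26))*(5/4 - 121/29) = 39 - 376*(-26)*(-339/116) = 39 + 9776*(-339/116) = 39 - 828516/29 = -827385/29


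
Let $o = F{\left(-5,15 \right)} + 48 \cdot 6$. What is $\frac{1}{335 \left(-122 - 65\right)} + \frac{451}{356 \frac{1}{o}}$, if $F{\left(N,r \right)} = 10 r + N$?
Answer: $\frac{12233503179}{22301620} \approx 548.55$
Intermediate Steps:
$F{\left(N,r \right)} = N + 10 r$
$o = 433$ ($o = \left(-5 + 10 \cdot 15\right) + 48 \cdot 6 = \left(-5 + 150\right) + 288 = 145 + 288 = 433$)
$\frac{1}{335 \left(-122 - 65\right)} + \frac{451}{356 \frac{1}{o}} = \frac{1}{335 \left(-122 - 65\right)} + \frac{451}{356 \cdot \frac{1}{433}} = \frac{1}{335 \left(-187\right)} + \frac{451}{356 \cdot \frac{1}{433}} = \frac{1}{335} \left(- \frac{1}{187}\right) + \frac{451}{\frac{356}{433}} = - \frac{1}{62645} + 451 \cdot \frac{433}{356} = - \frac{1}{62645} + \frac{195283}{356} = \frac{12233503179}{22301620}$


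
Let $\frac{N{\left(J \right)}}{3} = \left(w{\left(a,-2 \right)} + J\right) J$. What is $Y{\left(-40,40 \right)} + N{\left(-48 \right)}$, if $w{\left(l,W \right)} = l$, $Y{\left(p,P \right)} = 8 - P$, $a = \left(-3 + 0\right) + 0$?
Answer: $7312$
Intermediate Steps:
$a = -3$ ($a = -3 + 0 = -3$)
$N{\left(J \right)} = 3 J \left(-3 + J\right)$ ($N{\left(J \right)} = 3 \left(-3 + J\right) J = 3 J \left(-3 + J\right)$)
$Y{\left(-40,40 \right)} + N{\left(-48 \right)} = \left(8 - 40\right) + 3 \left(-48\right) \left(-3 - 48\right) = \left(8 - 40\right) + 3 \left(-48\right) \left(-51\right) = -32 + 7344 = 7312$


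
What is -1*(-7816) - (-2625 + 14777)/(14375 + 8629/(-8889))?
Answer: 499274065804/63885373 ≈ 7815.2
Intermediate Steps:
-1*(-7816) - (-2625 + 14777)/(14375 + 8629/(-8889)) = 7816 - 12152/(14375 + 8629*(-1/8889)) = 7816 - 12152/(14375 - 8629/8889) = 7816 - 12152/127770746/8889 = 7816 - 12152*8889/127770746 = 7816 - 1*54009564/63885373 = 7816 - 54009564/63885373 = 499274065804/63885373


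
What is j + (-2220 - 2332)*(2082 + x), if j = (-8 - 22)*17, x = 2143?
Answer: -19232710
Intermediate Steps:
j = -510 (j = -30*17 = -510)
j + (-2220 - 2332)*(2082 + x) = -510 + (-2220 - 2332)*(2082 + 2143) = -510 - 4552*4225 = -510 - 19232200 = -19232710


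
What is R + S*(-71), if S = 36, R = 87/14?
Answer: -35697/14 ≈ -2549.8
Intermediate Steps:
R = 87/14 (R = 87*(1/14) = 87/14 ≈ 6.2143)
R + S*(-71) = 87/14 + 36*(-71) = 87/14 - 2556 = -35697/14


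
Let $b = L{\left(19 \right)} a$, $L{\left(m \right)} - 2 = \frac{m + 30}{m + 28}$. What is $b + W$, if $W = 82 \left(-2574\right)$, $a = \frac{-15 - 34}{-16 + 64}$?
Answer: $- \frac{476176415}{2256} \approx -2.1107 \cdot 10^{5}$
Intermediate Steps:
$a = - \frac{49}{48} \approx -1.0208$
$W = -211068$
$L{\left(m \right)} = 2 + \frac{30 + m}{28 + m}$ ($L{\left(m \right)} = 2 + \frac{m + 30}{m + 28} = 2 + \frac{30 + m}{28 + m}$)
$b = - \frac{7007}{2256}$ ($b = \frac{86 + 3 \cdot 19}{28 + 19} \left(- \frac{49}{48}\right) = \frac{86 + 57}{47} \left(- \frac{49}{48}\right) = \frac{1}{47} \cdot 143 \left(- \frac{49}{48}\right) = \frac{143}{47} \left(- \frac{49}{48}\right) = - \frac{7007}{2256} \approx -3.1059$)
$b + W = - \frac{7007}{2256} - 211068 = - \frac{476176415}{2256}$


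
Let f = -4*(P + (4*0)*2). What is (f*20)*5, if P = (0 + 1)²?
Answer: -400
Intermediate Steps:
P = 1 (P = 1² = 1)
f = -4 (f = -4*(1 + (4*0)*2) = -4*(1 + 0*2) = -4*(1 + 0) = -4*1 = -4)
(f*20)*5 = -4*20*5 = -80*5 = -400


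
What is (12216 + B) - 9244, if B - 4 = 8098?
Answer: 11074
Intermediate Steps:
B = 8102 (B = 4 + 8098 = 8102)
(12216 + B) - 9244 = (12216 + 8102) - 9244 = 20318 - 9244 = 11074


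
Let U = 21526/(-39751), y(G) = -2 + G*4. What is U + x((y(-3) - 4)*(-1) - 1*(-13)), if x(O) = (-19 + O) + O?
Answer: 1687767/39751 ≈ 42.458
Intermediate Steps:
y(G) = -2 + 4*G
x(O) = -19 + 2*O
U = -21526/39751 (U = 21526*(-1/39751) = -21526/39751 ≈ -0.54152)
U + x((y(-3) - 4)*(-1) - 1*(-13)) = -21526/39751 + (-19 + 2*(((-2 + 4*(-3)) - 4)*(-1) - 1*(-13))) = -21526/39751 + (-19 + 2*(((-2 - 12) - 4)*(-1) + 13)) = -21526/39751 + (-19 + 2*((-14 - 4)*(-1) + 13)) = -21526/39751 + (-19 + 2*(-18*(-1) + 13)) = -21526/39751 + (-19 + 2*(18 + 13)) = -21526/39751 + (-19 + 2*31) = -21526/39751 + (-19 + 62) = -21526/39751 + 43 = 1687767/39751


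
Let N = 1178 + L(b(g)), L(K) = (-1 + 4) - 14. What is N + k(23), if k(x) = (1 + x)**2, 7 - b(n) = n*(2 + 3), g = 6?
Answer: 1743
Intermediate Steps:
b(n) = 7 - 5*n (b(n) = 7 - n*(2 + 3) = 7 - n*5 = 7 - 5*n)
L(K) = -11 (L(K) = 3 - 14 = -11)
N = 1167 (N = 1178 - 11 = 1167)
N + k(23) = 1167 + (1 + 23)**2 = 1167 + 24**2 = 1167 + 576 = 1743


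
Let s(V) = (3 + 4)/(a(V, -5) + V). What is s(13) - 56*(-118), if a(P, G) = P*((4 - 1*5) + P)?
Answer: 1116759/169 ≈ 6608.0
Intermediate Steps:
a(P, G) = P*(-1 + P) (a(P, G) = P*((4 - 5) + P) = P*(-1 + P))
s(V) = 7/(V + V*(-1 + V)) (s(V) = (3 + 4)/(V*(-1 + V) + V) = 7/(V + V*(-1 + V)))
s(13) - 56*(-118) = 7/13² - 56*(-118) = 7*(1/169) + 6608 = 7/169 + 6608 = 1116759/169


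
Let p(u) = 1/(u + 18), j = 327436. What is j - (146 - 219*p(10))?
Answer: 9164339/28 ≈ 3.2730e+5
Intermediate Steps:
p(u) = 1/(18 + u)
j - (146 - 219*p(10)) = 327436 - (146 - 219/(18 + 10)) = 327436 - (146 - 219/28) = 327436 - 1*3869/28 = 327436 - 3869/28 = 9164339/28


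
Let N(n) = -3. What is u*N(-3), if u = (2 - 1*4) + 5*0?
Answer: 6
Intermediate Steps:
u = -2 (u = (2 - 4) + 0 = -2 + 0 = -2)
u*N(-3) = -2*(-3) = 6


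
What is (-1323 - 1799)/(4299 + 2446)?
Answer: -3122/6745 ≈ -0.46286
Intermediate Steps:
(-1323 - 1799)/(4299 + 2446) = -3122/6745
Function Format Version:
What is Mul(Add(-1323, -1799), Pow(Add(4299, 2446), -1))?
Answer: Rational(-3122, 6745) ≈ -0.46286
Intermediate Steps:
Mul(Add(-1323, -1799), Pow(Add(4299, 2446), -1)) = Mul(-3122, Pow(6745, -1)) = Mul(-3122, Rational(1, 6745)) = Rational(-3122, 6745)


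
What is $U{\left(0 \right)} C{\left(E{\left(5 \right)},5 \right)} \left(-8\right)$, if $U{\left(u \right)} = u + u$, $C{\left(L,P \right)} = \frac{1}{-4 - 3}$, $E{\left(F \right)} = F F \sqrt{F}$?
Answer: $0$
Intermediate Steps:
$E{\left(F \right)} = F^{\frac{5}{2}}$ ($E{\left(F \right)} = F^{2} \sqrt{F} = F^{\frac{5}{2}}$)
$C{\left(L,P \right)} = - \frac{1}{7}$ ($C{\left(L,P \right)} = \frac{1}{-7} = - \frac{1}{7}$)
$U{\left(u \right)} = 2 u$
$U{\left(0 \right)} C{\left(E{\left(5 \right)},5 \right)} \left(-8\right) = 2 \cdot 0 \left(- \frac{1}{7}\right) \left(-8\right) = 0 \left(- \frac{1}{7}\right) \left(-8\right) = 0 \left(-8\right) = 0$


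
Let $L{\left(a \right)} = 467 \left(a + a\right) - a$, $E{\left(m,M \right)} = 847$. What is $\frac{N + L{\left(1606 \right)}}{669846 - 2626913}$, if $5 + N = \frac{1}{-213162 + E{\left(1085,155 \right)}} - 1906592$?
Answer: $\frac{86666770686}{415514680105} \approx 0.20858$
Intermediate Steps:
$N = - \frac{404799142056}{212315}$ ($N = -5 + \left(\frac{1}{-213162 + 847} - 1906592\right) = -5 - \left(1906592 - \frac{1}{-212315}\right) = -5 - \frac{404798080481}{212315} = - \frac{404799142056}{212315} \approx -1.9066 \cdot 10^{6}$)
$L{\left(a \right)} = 933 a$ ($L{\left(a \right)} = 467 \cdot 2 a - a = 934 a - a = 933 a$)
$\frac{N + L{\left(1606 \right)}}{669846 - 2626913} = \frac{- \frac{404799142056}{212315} + 933 \cdot 1606}{669846 - 2626913} = \frac{- \frac{404799142056}{212315} + 1498398}{-1957067} = \left(- \frac{86666770686}{212315}\right) \left(- \frac{1}{1957067}\right) = \frac{86666770686}{415514680105}$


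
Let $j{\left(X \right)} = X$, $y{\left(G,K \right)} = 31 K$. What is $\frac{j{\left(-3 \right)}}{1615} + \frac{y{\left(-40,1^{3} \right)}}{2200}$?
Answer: $\frac{8693}{710600} \approx 0.012233$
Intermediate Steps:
$\frac{j{\left(-3 \right)}}{1615} + \frac{y{\left(-40,1^{3} \right)}}{2200} = - \frac{3}{1615} + \frac{31 \cdot 1^{3}}{2200} = \left(-3\right) \frac{1}{1615} + 31 \cdot 1 \cdot \frac{1}{2200} = - \frac{3}{1615} + 31 \cdot \frac{1}{2200} = - \frac{3}{1615} + \frac{31}{2200} = \frac{8693}{710600}$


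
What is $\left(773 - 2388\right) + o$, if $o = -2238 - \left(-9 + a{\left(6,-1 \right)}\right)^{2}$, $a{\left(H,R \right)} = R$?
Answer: $-3953$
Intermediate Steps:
$o = -2338$ ($o = -2238 - \left(-9 - 1\right)^{2} = -2238 - \left(-10\right)^{2} = -2238 - 100 = -2338$)
$\left(773 - 2388\right) + o = \left(773 - 2388\right) - 2338 = -1615 - 2338 = -3953$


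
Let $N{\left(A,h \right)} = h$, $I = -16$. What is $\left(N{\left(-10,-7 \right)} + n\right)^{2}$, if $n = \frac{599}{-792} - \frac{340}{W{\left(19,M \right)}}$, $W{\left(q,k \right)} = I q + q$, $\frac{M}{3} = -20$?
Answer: $\frac{9754525225}{226442304} \approx 43.077$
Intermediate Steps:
$M = -60$ ($M = 3 \left(-20\right) = -60$)
$W{\left(q,k \right)} = - 15 q$ ($W{\left(q,k \right)} = - 16 q + q = - 15 q$)
$n = \frac{6571}{15048}$ ($n = \frac{599}{-792} - \frac{340}{\left(-15\right) 19} = 599 \left(- \frac{1}{792}\right) - \frac{340}{-285} = - \frac{599}{792} - - \frac{68}{57} = - \frac{599}{792} + \frac{68}{57} = \frac{6571}{15048} \approx 0.43667$)
$\left(N{\left(-10,-7 \right)} + n\right)^{2} = \left(-7 + \frac{6571}{15048}\right)^{2} = \left(- \frac{98765}{15048}\right)^{2} = \frac{9754525225}{226442304}$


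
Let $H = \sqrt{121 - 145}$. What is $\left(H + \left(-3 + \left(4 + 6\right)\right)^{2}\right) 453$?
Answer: $22197 + 906 i \sqrt{6} \approx 22197.0 + 2219.2 i$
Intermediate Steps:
$H = 2 i \sqrt{6}$ ($H = \sqrt{-24} = 2 i \sqrt{6} \approx 4.899 i$)
$\left(H + \left(-3 + \left(4 + 6\right)\right)^{2}\right) 453 = \left(2 i \sqrt{6} + \left(-3 + \left(4 + 6\right)\right)^{2}\right) 453 = \left(2 i \sqrt{6} + \left(-3 + 10\right)^{2}\right) 453 = \left(2 i \sqrt{6} + 7^{2}\right) 453 = \left(2 i \sqrt{6} + 49\right) 453 = \left(49 + 2 i \sqrt{6}\right) 453 = 22197 + 906 i \sqrt{6}$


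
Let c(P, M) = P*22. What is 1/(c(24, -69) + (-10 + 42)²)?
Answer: 1/1552 ≈ 0.00064433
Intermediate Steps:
c(P, M) = 22*P
1/(c(24, -69) + (-10 + 42)²) = 1/(22*24 + (-10 + 42)²) = 1/(528 + 32²) = 1/(528 + 1024) = 1/1552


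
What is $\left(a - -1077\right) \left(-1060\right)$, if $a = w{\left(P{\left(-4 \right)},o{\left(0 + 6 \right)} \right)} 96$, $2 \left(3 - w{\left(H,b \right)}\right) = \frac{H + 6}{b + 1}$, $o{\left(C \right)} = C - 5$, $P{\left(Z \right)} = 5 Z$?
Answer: $-1803060$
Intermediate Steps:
$o{\left(C \right)} = -5 + C$
$w{\left(H,b \right)} = 3 - \frac{6 + H}{2 \left(1 + b\right)}$ ($w{\left(H,b \right)} = 3 - \frac{\left(H + 6\right) \frac{1}{b + 1}}{2} = 3 - \frac{\left(6 + H\right) \frac{1}{1 + b}}{2} = 3 - \frac{\frac{1}{1 + b} \left(6 + H\right)}{2} = 3 - \frac{6 + H}{2 \left(1 + b\right)}$)
$a = 624$ ($a = \frac{- 5 \left(-4\right) + 6 \left(-5 + \left(0 + 6\right)\right)}{2 \left(1 + \left(-5 + \left(0 + 6\right)\right)\right)} 96 = \frac{\left(-1\right) \left(-20\right) + 6 \left(-5 + 6\right)}{2 \left(1 + \left(-5 + 6\right)\right)} 96 = \frac{20 + 6 \cdot 1}{2 \left(1 + 1\right)} 96 = \frac{20 + 6}{2 \cdot 2} \cdot 96 = \frac{1}{2} \cdot \frac{1}{2} \cdot 26 \cdot 96 = \frac{13}{2} \cdot 96 = 624$)
$\left(a - -1077\right) \left(-1060\right) = \left(624 - -1077\right) \left(-1060\right) = \left(624 + 1077\right) \left(-1060\right) = 1701 \left(-1060\right) = -1803060$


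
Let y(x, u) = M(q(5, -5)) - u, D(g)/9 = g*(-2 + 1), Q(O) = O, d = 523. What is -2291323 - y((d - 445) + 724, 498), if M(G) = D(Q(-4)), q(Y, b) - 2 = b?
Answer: -2290861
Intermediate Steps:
q(Y, b) = 2 + b
D(g) = -9*g (D(g) = 9*(g*(-2 + 1)) = 9*(g*(-1)) = 9*(-g) = -9*g)
M(G) = 36 (M(G) = -9*(-4) = 36)
y(x, u) = 36 - u
-2291323 - y((d - 445) + 724, 498) = -2291323 - (36 - 1*498) = -2291323 - (36 - 498) = -2291323 - 1*(-462) = -2291323 + 462 = -2290861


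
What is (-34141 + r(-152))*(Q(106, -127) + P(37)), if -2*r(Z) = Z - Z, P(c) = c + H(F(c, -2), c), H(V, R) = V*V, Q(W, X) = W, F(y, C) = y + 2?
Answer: -56810624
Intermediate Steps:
F(y, C) = 2 + y
H(V, R) = V**2
P(c) = c + (2 + c)**2
r(Z) = 0 (r(Z) = -(Z - Z)/2 = -1/2*0 = 0)
(-34141 + r(-152))*(Q(106, -127) + P(37)) = (-34141 + 0)*(106 + (37 + (2 + 37)**2)) = -34141*(106 + (37 + 39**2)) = -34141*(106 + (37 + 1521)) = -34141*(106 + 1558) = -34141*1664 = -56810624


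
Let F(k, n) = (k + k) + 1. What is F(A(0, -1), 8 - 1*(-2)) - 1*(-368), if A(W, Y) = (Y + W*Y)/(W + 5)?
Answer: 1843/5 ≈ 368.60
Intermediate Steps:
A(W, Y) = (Y + W*Y)/(5 + W)
F(k, n) = 1 + 2*k (F(k, n) = 2*k + 1 = 1 + 2*k)
F(A(0, -1), 8 - 1*(-2)) - 1*(-368) = (1 + 2*(-(1 + 0)/(5 + 0))) - 1*(-368) = (1 + 2*(-1*1/5)) + 368 = (1 + 2*(-1*1/5*1)) + 368 = (1 + 2*(-1/5)) + 368 = (1 - 2/5) + 368 = 3/5 + 368 = 1843/5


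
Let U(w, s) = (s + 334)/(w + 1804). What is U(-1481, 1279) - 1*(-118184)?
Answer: 38175045/323 ≈ 1.1819e+5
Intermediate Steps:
U(w, s) = (334 + s)/(1804 + w)
U(-1481, 1279) - 1*(-118184) = (334 + 1279)/(1804 - 1481) - 1*(-118184) = 1613/323 + 118184 = 38175045/323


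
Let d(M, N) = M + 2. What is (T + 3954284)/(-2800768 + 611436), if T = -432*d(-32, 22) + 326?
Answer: -1983785/1094666 ≈ -1.8122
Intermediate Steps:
d(M, N) = 2 + M
T = 13286 (T = -432*(2 - 32) + 326 = -432*(-30) + 326 = 12960 + 326 = 13286)
(T + 3954284)/(-2800768 + 611436) = (13286 + 3954284)/(-2800768 + 611436) = 3967570/(-2189332) = 3967570*(-1/2189332) = -1983785/1094666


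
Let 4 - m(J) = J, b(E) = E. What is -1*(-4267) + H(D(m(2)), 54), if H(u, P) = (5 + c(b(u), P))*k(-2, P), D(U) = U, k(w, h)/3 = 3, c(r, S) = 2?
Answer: 4330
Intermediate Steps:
k(w, h) = 9 (k(w, h) = 3*3 = 9)
m(J) = 4 - J
H(u, P) = 63 (H(u, P) = (5 + 2)*9 = 7*9 = 63)
-1*(-4267) + H(D(m(2)), 54) = -1*(-4267) + 63 = 4267 + 63 = 4330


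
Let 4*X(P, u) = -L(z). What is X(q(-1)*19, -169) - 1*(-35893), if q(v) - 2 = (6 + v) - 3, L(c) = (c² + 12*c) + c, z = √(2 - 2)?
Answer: 35893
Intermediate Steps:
z = 0 (z = √0 = 0)
L(c) = c² + 13*c
q(v) = 5 + v (q(v) = 2 + ((6 + v) - 3) = 2 + (3 + v) = 5 + v)
X(P, u) = 0 (X(P, u) = (-0*(13 + 0))/4 = (-0*13)/4 = (-1*0)/4 = (¼)*0 = 0)
X(q(-1)*19, -169) - 1*(-35893) = 0 - 1*(-35893) = 0 + 35893 = 35893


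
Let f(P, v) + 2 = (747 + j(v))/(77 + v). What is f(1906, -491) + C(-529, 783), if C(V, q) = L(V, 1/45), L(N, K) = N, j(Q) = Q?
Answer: -110045/207 ≈ -531.62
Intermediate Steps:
C(V, q) = V
f(P, v) = -2 + (747 + v)/(77 + v)
f(1906, -491) + C(-529, 783) = (593 - 1*(-491))/(77 - 491) - 529 = (593 + 491)/(-414) - 529 = -1/414*1084 - 529 = -542/207 - 529 = -110045/207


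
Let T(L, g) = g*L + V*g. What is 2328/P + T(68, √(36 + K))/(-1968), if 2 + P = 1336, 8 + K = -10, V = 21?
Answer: 1164/667 - 89*√2/656 ≈ 1.5533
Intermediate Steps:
K = -18 (K = -8 - 10 = -18)
P = 1334 (P = -2 + 1336 = 1334)
T(L, g) = 21*g + L*g (T(L, g) = g*L + 21*g = L*g + 21*g = 21*g + L*g)
2328/P + T(68, √(36 + K))/(-1968) = 2328/1334 + (√(36 - 18)*(21 + 68))/(-1968) = 2328*(1/1334) + (√18*89)*(-1/1968) = 1164/667 + ((3*√2)*89)*(-1/1968) = 1164/667 + (267*√2)*(-1/1968) = 1164/667 - 89*√2/656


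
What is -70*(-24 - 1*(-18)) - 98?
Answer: 322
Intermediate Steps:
-70*(-24 - 1*(-18)) - 98 = -70*(-24 + 18) - 98 = -70*(-6) - 98 = 420 - 98 = 322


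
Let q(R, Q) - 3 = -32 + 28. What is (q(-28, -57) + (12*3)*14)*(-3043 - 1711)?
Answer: -2391262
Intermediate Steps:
q(R, Q) = -1 (q(R, Q) = 3 + (-32 + 28) = 3 - 4 = -1)
(q(-28, -57) + (12*3)*14)*(-3043 - 1711) = (-1 + (12*3)*14)*(-3043 - 1711) = (-1 + 36*14)*(-4754) = (-1 + 504)*(-4754) = 503*(-4754) = -2391262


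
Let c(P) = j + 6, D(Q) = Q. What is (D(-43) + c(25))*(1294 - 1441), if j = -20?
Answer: 8379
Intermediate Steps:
c(P) = -14 (c(P) = -20 + 6 = -14)
(D(-43) + c(25))*(1294 - 1441) = (-43 - 14)*(1294 - 1441) = -57*(-147) = 8379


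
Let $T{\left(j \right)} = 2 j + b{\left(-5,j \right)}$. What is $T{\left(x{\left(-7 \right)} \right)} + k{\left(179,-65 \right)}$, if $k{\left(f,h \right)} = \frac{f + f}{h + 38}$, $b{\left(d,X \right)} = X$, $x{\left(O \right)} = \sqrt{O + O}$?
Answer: $- \frac{358}{27} + 3 i \sqrt{14} \approx -13.259 + 11.225 i$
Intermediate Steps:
$x{\left(O \right)} = \sqrt{2} \sqrt{O}$ ($x{\left(O \right)} = \sqrt{2 O} = \sqrt{2} \sqrt{O}$)
$T{\left(j \right)} = 3 j$ ($T{\left(j \right)} = 2 j + j = 3 j$)
$k{\left(f,h \right)} = \frac{2 f}{38 + h}$
$T{\left(x{\left(-7 \right)} \right)} + k{\left(179,-65 \right)} = 3 \sqrt{2} \sqrt{-7} + 2 \cdot 179 \frac{1}{38 - 65} = 3 \sqrt{2} i \sqrt{7} + 2 \cdot 179 \frac{1}{-27} = 3 i \sqrt{14} + 2 \cdot 179 \left(- \frac{1}{27}\right) = 3 i \sqrt{14} - \frac{358}{27} = - \frac{358}{27} + 3 i \sqrt{14}$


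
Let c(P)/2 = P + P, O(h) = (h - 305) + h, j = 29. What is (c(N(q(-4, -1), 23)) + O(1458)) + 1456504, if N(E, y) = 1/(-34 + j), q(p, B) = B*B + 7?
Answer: 7295571/5 ≈ 1.4591e+6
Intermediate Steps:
O(h) = -305 + 2*h (O(h) = (-305 + h) + h = -305 + 2*h)
q(p, B) = 7 + B² (q(p, B) = B² + 7 = 7 + B²)
N(E, y) = -⅕ (N(E, y) = 1/(-34 + 29) = 1/(-5) = -⅕)
c(P) = 4*P (c(P) = 2*(P + P) = 2*(2*P) = 4*P)
(c(N(q(-4, -1), 23)) + O(1458)) + 1456504 = (4*(-⅕) + (-305 + 2*1458)) + 1456504 = (-⅘ + (-305 + 2916)) + 1456504 = (-⅘ + 2611) + 1456504 = 13051/5 + 1456504 = 7295571/5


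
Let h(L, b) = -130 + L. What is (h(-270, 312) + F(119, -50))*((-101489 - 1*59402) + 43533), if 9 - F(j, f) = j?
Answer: 59852580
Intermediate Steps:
F(j, f) = 9 - j
(h(-270, 312) + F(119, -50))*((-101489 - 1*59402) + 43533) = ((-130 - 270) + (9 - 1*119))*((-101489 - 1*59402) + 43533) = (-400 + (9 - 119))*((-101489 - 59402) + 43533) = (-400 - 110)*(-160891 + 43533) = -510*(-117358) = 59852580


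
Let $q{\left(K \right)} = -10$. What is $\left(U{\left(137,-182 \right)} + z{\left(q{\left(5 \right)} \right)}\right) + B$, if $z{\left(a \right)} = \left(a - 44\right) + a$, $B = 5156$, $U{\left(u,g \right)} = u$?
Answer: $5229$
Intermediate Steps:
$z{\left(a \right)} = -44 + 2 a$ ($z{\left(a \right)} = \left(-44 + a\right) + a = -44 + 2 a$)
$\left(U{\left(137,-182 \right)} + z{\left(q{\left(5 \right)} \right)}\right) + B = \left(137 + \left(-44 + 2 \left(-10\right)\right)\right) + 5156 = \left(137 - 64\right) + 5156 = 73 + 5156 = 5229$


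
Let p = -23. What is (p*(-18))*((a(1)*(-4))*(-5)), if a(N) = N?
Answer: 8280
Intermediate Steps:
(p*(-18))*((a(1)*(-4))*(-5)) = (-23*(-18))*((1*(-4))*(-5)) = 414*(-4*(-5)) = 414*20 = 8280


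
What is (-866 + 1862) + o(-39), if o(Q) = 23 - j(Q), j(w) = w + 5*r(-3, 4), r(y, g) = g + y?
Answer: 1053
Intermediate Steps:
j(w) = 5 + w (j(w) = w + 5*(4 - 3) = w + 5*1 = w + 5 = 5 + w)
o(Q) = 18 - Q (o(Q) = 23 - (5 + Q) = 23 + (-5 - Q) = 18 - Q)
(-866 + 1862) + o(-39) = (-866 + 1862) + (18 - 1*(-39)) = 996 + (18 + 39) = 996 + 57 = 1053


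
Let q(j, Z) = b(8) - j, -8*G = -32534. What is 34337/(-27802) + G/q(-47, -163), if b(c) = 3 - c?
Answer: 223243259/2335368 ≈ 95.592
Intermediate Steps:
G = 16267/4 (G = -⅛*(-32534) = 16267/4 ≈ 4066.8)
q(j, Z) = -5 - j (q(j, Z) = (3 - 1*8) - j = (3 - 8) - j = -5 - j)
34337/(-27802) + G/q(-47, -163) = 34337/(-27802) + 16267/(4*(-5 - 1*(-47))) = 34337*(-1/27802) + 16267/(4*(-5 + 47)) = -34337/27802 + (16267/4)/42 = -34337/27802 + (16267/4)*(1/42) = -34337/27802 + 16267/168 = 223243259/2335368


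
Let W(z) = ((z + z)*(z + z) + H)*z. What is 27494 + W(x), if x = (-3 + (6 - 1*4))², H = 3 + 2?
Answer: 27503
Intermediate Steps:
H = 5
x = 1 (x = (-3 + (6 - 4))² = (-3 + 2)² = (-1)² = 1)
W(z) = z*(5 + 4*z²) (W(z) = ((z + z)*(z + z) + 5)*z = ((2*z)*(2*z) + 5)*z = (4*z² + 5)*z = (5 + 4*z²)*z = z*(5 + 4*z²))
27494 + W(x) = 27494 + 1*(5 + 4*1²) = 27494 + 1*(5 + 4*1) = 27494 + 1*(5 + 4) = 27494 + 1*9 = 27494 + 9 = 27503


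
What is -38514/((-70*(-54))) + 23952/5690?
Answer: -61241/10242 ≈ -5.9794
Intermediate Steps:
-38514/((-70*(-54))) + 23952/5690 = -38514/3780 + 23952*(1/5690) = -38514*1/3780 + 11976/2845 = -917/90 + 11976/2845 = -61241/10242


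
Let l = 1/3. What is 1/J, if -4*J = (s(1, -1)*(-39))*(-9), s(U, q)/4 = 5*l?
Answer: -1/585 ≈ -0.0017094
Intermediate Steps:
l = ⅓ ≈ 0.33333
s(U, q) = 20/3 (s(U, q) = 4*(5*(⅓)) = 4*(5/3) = 20/3)
J = -585 (J = -(20/3)*(-39)*(-9)/4 = -(-65)*(-9) = -¼*2340 = -585)
1/J = 1/(-585) = -1/585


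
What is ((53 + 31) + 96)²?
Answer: 32400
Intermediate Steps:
((53 + 31) + 96)² = (84 + 96)² = 180² = 32400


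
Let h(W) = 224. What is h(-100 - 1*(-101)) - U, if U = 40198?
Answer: -39974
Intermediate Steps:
h(-100 - 1*(-101)) - U = 224 - 1*40198 = 224 - 40198 = -39974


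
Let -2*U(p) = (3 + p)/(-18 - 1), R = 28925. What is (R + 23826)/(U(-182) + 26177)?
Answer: 2004538/994547 ≈ 2.0155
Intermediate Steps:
U(p) = 3/38 + p/38 (U(p) = -(3 + p)/(2*(-18 - 1)) = -(3 + p)/(2*(-19)) = -(3 + p)*(-1)/(2*19) = -(-3/19 - p/19)/2 = 3/38 + p/38)
(R + 23826)/(U(-182) + 26177) = (28925 + 23826)/((3/38 + (1/38)*(-182)) + 26177) = 52751/((3/38 - 91/19) + 26177) = 52751/(-179/38 + 26177) = 52751/(994547/38) = 52751*(38/994547) = 2004538/994547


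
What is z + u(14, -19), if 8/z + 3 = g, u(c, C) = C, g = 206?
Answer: -3849/203 ≈ -18.961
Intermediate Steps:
z = 8/203 (z = 8/(-3 + 206) = 8/203 ≈ 0.039409)
z + u(14, -19) = 8/203 - 19 = -3849/203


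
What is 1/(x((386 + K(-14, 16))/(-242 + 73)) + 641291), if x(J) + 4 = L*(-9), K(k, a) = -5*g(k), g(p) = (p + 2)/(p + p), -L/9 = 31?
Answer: 1/643798 ≈ 1.5533e-6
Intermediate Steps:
L = -279 (L = -9*31 = -279)
g(p) = (2 + p)/(2*p) (g(p) = (2 + p)/((2*p)) = (2 + p)*(1/(2*p)) = (2 + p)/(2*p))
K(k, a) = -5*(2 + k)/(2*k)
x(J) = 2507 (x(J) = -4 - 279*(-9) = -4 + 2511 = 2507)
1/(x((386 + K(-14, 16))/(-242 + 73)) + 641291) = 1/(2507 + 641291) = 1/643798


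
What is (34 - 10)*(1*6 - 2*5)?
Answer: -96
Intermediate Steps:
(34 - 10)*(1*6 - 2*5) = 24*(6 - 10) = 24*(-4) = -96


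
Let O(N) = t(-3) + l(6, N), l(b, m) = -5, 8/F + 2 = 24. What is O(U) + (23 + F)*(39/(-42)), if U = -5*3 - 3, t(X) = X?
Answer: -4573/154 ≈ -29.695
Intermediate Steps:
F = 4/11 (F = 8/(-2 + 24) = 8/22 = 8*(1/22) = 4/11 ≈ 0.36364)
U = -18 (U = -15 - 3 = -18)
O(N) = -8 (O(N) = -3 - 5 = -8)
O(U) + (23 + F)*(39/(-42)) = -8 + (23 + 4/11)*(39/(-42)) = -8 + 257*(39*(-1/42))/11 = -8 + (257/11)*(-13/14) = -8 - 3341/154 = -4573/154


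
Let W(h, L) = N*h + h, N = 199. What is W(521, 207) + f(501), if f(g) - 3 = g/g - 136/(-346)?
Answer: 18027360/173 ≈ 1.0420e+5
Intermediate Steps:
f(g) = 760/173 (f(g) = 3 + (g/g - 136/(-346)) = 3 + (1 - 136*(-1/346)) = 3 + (1 + 68/173) = 3 + 241/173 = 760/173)
W(h, L) = 200*h (W(h, L) = 199*h + h = 200*h)
W(521, 207) + f(501) = 200*521 + 760/173 = 104200 + 760/173 = 18027360/173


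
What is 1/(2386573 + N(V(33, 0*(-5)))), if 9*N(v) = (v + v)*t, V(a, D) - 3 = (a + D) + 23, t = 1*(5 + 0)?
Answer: 9/21479747 ≈ 4.1900e-7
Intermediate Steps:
t = 5 (t = 1*5 = 5)
V(a, D) = 26 + D + a (V(a, D) = 3 + ((a + D) + 23) = 3 + ((D + a) + 23) = 3 + (23 + D + a) = 26 + D + a)
N(v) = 10*v/9 (N(v) = ((v + v)*5)/9 = ((2*v)*5)/9 = (10*v)/9 = 10*v/9)
1/(2386573 + N(V(33, 0*(-5)))) = 1/(2386573 + 10*(26 + 0*(-5) + 33)/9) = 1/(2386573 + 10*(26 + 0 + 33)/9) = 1/(2386573 + (10/9)*59) = 1/(2386573 + 590/9) = 1/(21479747/9) = 9/21479747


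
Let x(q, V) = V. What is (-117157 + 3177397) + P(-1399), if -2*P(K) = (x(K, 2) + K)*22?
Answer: 3075607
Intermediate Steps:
P(K) = -22 - 11*K (P(K) = -(2 + K)*22/2 = -(44 + 22*K)/2 = -22 - 11*K)
(-117157 + 3177397) + P(-1399) = (-117157 + 3177397) + (-22 - 11*(-1399)) = 3060240 + (-22 + 15389) = 3060240 + 15367 = 3075607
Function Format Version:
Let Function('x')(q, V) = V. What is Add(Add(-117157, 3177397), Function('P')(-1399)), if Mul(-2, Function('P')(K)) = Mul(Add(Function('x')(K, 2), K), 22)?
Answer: 3075607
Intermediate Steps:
Function('P')(K) = Add(-22, Mul(-11, K)) (Function('P')(K) = Mul(Rational(-1, 2), Mul(Add(2, K), 22)) = Mul(Rational(-1, 2), Add(44, Mul(22, K))) = Add(-22, Mul(-11, K)))
Add(Add(-117157, 3177397), Function('P')(-1399)) = Add(Add(-117157, 3177397), Add(-22, Mul(-11, -1399))) = Add(3060240, Add(-22, 15389)) = Add(3060240, 15367) = 3075607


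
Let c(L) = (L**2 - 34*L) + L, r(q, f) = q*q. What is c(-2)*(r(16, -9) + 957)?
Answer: 84910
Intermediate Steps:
r(q, f) = q**2
c(L) = L**2 - 33*L
c(-2)*(r(16, -9) + 957) = (-2*(-33 - 2))*(16**2 + 957) = (-2*(-35))*(256 + 957) = 70*1213 = 84910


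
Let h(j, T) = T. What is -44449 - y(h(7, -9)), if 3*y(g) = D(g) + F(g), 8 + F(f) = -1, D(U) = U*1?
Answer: -44443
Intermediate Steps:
D(U) = U
F(f) = -9 (F(f) = -8 - 1 = -9)
y(g) = -3 + g/3 (y(g) = (g - 9)/3 = (-9 + g)/3 = -3 + g/3)
-44449 - y(h(7, -9)) = -44449 - (-3 + (1/3)*(-9)) = -44449 - (-3 - 3) = -44449 - 1*(-6) = -44449 + 6 = -44443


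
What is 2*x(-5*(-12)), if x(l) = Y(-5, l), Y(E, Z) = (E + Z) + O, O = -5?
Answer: 100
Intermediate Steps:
Y(E, Z) = -5 + E + Z (Y(E, Z) = (E + Z) - 5 = -5 + E + Z)
x(l) = -10 + l (x(l) = -5 - 5 + l = -10 + l)
2*x(-5*(-12)) = 2*(-10 - 5*(-12)) = 2*(-10 + 60) = 2*50 = 100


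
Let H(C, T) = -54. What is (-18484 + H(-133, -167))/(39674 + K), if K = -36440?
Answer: -9269/1617 ≈ -5.7322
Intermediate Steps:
(-18484 + H(-133, -167))/(39674 + K) = (-18484 - 54)/(39674 - 36440) = -18538/3234 = -18538*1/3234 = -9269/1617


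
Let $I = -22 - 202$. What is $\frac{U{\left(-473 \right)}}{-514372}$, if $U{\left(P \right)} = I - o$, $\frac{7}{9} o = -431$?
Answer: $- \frac{2311}{3600604} \approx -0.00064184$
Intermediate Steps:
$o = - \frac{3879}{7}$ ($o = \frac{9}{7} \left(-431\right) = - \frac{3879}{7} \approx -554.14$)
$I = -224$
$U{\left(P \right)} = \frac{2311}{7}$ ($U{\left(P \right)} = -224 - - \frac{3879}{7} = -224 + \frac{3879}{7} = \frac{2311}{7}$)
$\frac{U{\left(-473 \right)}}{-514372} = \frac{2311}{7 \left(-514372\right)} = \frac{2311}{7} \left(- \frac{1}{514372}\right) = - \frac{2311}{3600604}$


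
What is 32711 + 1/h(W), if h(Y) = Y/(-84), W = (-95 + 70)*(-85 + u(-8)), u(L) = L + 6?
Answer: 23715447/725 ≈ 32711.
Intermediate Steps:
u(L) = 6 + L
W = 2175 (W = (-95 + 70)*(-85 + (6 - 8)) = -25*(-85 - 2) = -25*(-87) = 2175)
h(Y) = -Y/84 (h(Y) = Y*(-1/84) = -Y/84)
32711 + 1/h(W) = 32711 + 1/(-1/84*2175) = 32711 + 1/(-725/28) = 32711 - 28/725 = 23715447/725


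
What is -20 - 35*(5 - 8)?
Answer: 85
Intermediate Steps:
-20 - 35*(5 - 8) = -20 - 35*(-3) = -20 + 105 = 85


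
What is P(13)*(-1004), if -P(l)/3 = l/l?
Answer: 3012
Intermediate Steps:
P(l) = -3 (P(l) = -3*l/l = -3*1 = -3)
P(13)*(-1004) = -3*(-1004) = 3012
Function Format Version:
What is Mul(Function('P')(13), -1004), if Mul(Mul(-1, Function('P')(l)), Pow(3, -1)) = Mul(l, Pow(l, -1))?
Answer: 3012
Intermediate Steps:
Function('P')(l) = -3 (Function('P')(l) = Mul(-3, Mul(l, Pow(l, -1))) = Mul(-3, 1) = -3)
Mul(Function('P')(13), -1004) = Mul(-3, -1004) = 3012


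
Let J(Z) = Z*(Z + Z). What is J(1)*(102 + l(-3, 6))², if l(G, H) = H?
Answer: 23328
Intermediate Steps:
J(Z) = 2*Z² (J(Z) = Z*(2*Z) = 2*Z²)
J(1)*(102 + l(-3, 6))² = (2*1²)*(102 + 6)² = (2*1)*108² = 2*11664 = 23328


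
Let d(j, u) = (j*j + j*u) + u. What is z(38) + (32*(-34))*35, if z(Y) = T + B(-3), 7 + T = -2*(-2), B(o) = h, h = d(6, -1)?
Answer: -38054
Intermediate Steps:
d(j, u) = u + j**2 + j*u (d(j, u) = (j**2 + j*u) + u = u + j**2 + j*u)
h = 29 (h = -1 + 6**2 + 6*(-1) = -1 + 36 - 6 = 29)
B(o) = 29
T = -3 (T = -7 - 2*(-2) = -7 + 4 = -3)
z(Y) = 26 (z(Y) = -3 + 29 = 26)
z(38) + (32*(-34))*35 = 26 + (32*(-34))*35 = 26 - 1088*35 = 26 - 38080 = -38054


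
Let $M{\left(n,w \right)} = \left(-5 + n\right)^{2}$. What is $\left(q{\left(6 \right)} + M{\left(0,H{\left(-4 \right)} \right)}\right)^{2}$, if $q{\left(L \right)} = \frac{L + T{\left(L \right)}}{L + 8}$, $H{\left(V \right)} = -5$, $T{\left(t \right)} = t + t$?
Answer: $\frac{33856}{49} \approx 690.94$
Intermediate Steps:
$T{\left(t \right)} = 2 t$
$q{\left(L \right)} = \frac{3 L}{8 + L}$ ($q{\left(L \right)} = \frac{L + 2 L}{L + 8} = \frac{3 L}{8 + L}$)
$\left(q{\left(6 \right)} + M{\left(0,H{\left(-4 \right)} \right)}\right)^{2} = \left(3 \cdot 6 \frac{1}{8 + 6} + \left(-5 + 0\right)^{2}\right)^{2} = \left(3 \cdot 6 \cdot \frac{1}{14} + \left(-5\right)^{2}\right)^{2} = \left(3 \cdot 6 \cdot \frac{1}{14} + 25\right)^{2} = \left(\frac{9}{7} + 25\right)^{2} = \left(\frac{184}{7}\right)^{2} = \frac{33856}{49}$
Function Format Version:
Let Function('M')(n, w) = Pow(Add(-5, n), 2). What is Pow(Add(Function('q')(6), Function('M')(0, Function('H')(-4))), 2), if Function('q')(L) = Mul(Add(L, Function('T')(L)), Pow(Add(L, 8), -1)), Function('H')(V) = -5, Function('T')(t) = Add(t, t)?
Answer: Rational(33856, 49) ≈ 690.94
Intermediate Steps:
Function('T')(t) = Mul(2, t)
Function('q')(L) = Mul(3, L, Pow(Add(8, L), -1)) (Function('q')(L) = Mul(Add(L, Mul(2, L)), Pow(Add(L, 8), -1)) = Mul(Mul(3, L), Pow(Add(8, L), -1)) = Mul(3, L, Pow(Add(8, L), -1)))
Pow(Add(Function('q')(6), Function('M')(0, Function('H')(-4))), 2) = Pow(Add(Mul(3, 6, Pow(Add(8, 6), -1)), Pow(Add(-5, 0), 2)), 2) = Pow(Add(Mul(3, 6, Pow(14, -1)), Pow(-5, 2)), 2) = Pow(Add(Mul(3, 6, Rational(1, 14)), 25), 2) = Pow(Add(Rational(9, 7), 25), 2) = Pow(Rational(184, 7), 2) = Rational(33856, 49)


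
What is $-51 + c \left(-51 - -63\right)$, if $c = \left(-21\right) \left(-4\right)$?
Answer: $957$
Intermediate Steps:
$c = 84$
$-51 + c \left(-51 - -63\right) = -51 + 84 \left(-51 - -63\right) = -51 + 84 \left(-51 + 63\right) = -51 + 84 \cdot 12 = -51 + 1008 = 957$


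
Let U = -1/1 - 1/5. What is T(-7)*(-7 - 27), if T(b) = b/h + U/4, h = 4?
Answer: 697/10 ≈ 69.700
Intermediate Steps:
U = -6/5 (U = -1*1 - 1*1/5 = -1 - 1/5 = -6/5 ≈ -1.2000)
T(b) = -3/10 + b/4 (T(b) = b/4 - 6/5/4 = b*(1/4) - 6/5*1/4 = b/4 - 3/10 = -3/10 + b/4)
T(-7)*(-7 - 27) = (-3/10 + (1/4)*(-7))*(-7 - 27) = (-3/10 - 7/4)*(-34) = -41/20*(-34) = 697/10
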